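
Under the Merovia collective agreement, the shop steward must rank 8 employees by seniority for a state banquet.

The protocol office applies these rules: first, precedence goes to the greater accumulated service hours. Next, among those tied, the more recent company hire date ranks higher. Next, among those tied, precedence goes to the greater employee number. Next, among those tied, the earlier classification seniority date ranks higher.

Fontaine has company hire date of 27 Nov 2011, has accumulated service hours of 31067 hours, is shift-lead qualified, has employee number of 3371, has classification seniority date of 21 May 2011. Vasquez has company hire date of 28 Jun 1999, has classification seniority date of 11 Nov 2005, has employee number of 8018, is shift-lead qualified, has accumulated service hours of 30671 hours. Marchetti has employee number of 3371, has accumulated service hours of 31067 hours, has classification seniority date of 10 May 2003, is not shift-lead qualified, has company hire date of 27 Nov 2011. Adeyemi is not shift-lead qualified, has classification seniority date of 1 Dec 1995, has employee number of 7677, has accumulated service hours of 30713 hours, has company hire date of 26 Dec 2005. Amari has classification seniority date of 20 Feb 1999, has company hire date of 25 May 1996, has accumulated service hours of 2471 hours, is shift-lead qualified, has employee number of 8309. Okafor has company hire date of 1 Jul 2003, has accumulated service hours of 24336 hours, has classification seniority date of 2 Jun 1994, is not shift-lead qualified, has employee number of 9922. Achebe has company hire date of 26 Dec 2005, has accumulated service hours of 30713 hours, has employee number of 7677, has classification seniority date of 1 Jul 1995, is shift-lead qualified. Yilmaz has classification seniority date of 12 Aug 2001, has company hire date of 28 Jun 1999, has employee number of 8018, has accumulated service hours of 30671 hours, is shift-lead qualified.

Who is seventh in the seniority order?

By accumulated service hours (higher first): Marchetti and Fontaine (both 31067 hours); then Achebe and Adeyemi (both 30713 hours); then Yilmaz and Vasquez (both 30671 hours); then Okafor (24336 hours); then Amari (2471 hours).
Marchetti and Fontaine both have company hire date 27 Nov 2011, so the next rule applies.
Marchetti and Fontaine both have employee number 3371, so the next rule applies.
Among Marchetti and Fontaine, by classification seniority date (earlier first): Marchetti (10 May 2003) before Fontaine (21 May 2011).
Achebe and Adeyemi both have company hire date 26 Dec 2005, so the next rule applies.
Achebe and Adeyemi both have employee number 7677, so the next rule applies.
Among Achebe and Adeyemi, by classification seniority date (earlier first): Achebe (1 Jul 1995) before Adeyemi (1 Dec 1995).
Yilmaz and Vasquez both have company hire date 28 Jun 1999, so the next rule applies.
Yilmaz and Vasquez both have employee number 8018, so the next rule applies.
Among Yilmaz and Vasquez, by classification seniority date (earlier first): Yilmaz (12 Aug 2001) before Vasquez (11 Nov 2005).
Order: Marchetti, Fontaine, Achebe, Adeyemi, Yilmaz, Vasquez, Okafor, Amari.

Okafor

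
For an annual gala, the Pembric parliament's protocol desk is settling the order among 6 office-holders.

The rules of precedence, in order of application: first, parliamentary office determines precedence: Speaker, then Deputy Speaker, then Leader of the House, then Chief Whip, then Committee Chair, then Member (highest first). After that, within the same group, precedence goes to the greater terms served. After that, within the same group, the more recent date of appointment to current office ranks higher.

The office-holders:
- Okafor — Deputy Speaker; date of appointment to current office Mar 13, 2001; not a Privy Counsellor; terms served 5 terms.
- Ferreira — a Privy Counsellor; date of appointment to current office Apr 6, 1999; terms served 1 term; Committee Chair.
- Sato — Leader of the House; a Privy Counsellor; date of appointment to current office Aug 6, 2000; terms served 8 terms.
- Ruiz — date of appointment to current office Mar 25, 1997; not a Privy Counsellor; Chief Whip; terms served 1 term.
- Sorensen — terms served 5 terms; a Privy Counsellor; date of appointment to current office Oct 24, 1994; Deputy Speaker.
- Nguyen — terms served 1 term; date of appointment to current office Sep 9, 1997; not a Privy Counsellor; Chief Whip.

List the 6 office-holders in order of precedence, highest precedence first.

By parliamentary office: Okafor and Sorensen (Deputy Speaker); then Sato (Leader of the House); then Nguyen and Ruiz (Chief Whip); then Ferreira (Committee Chair).
Okafor and Sorensen both have terms served 5 terms, so the next rule applies.
Among Okafor and Sorensen, by date of appointment to current office (later first): Okafor (Mar 13, 2001) before Sorensen (Oct 24, 1994).
Nguyen and Ruiz both have terms served 1 term, so the next rule applies.
Among Nguyen and Ruiz, by date of appointment to current office (later first): Nguyen (Sep 9, 1997) before Ruiz (Mar 25, 1997).
Full order: Okafor, Sorensen, Sato, Nguyen, Ruiz, Ferreira.

Okafor, Sorensen, Sato, Nguyen, Ruiz, Ferreira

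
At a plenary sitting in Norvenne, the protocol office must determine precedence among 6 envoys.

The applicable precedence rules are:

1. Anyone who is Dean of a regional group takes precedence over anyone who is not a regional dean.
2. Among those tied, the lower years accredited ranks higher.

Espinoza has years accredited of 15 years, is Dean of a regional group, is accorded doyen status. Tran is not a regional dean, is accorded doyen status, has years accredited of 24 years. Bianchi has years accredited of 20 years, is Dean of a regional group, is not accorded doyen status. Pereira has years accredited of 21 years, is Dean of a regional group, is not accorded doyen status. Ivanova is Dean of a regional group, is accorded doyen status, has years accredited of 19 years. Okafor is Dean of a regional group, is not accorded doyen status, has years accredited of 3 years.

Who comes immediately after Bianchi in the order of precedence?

Pereira

By the first rule: Okafor, Espinoza, Ivanova, Bianchi and Pereira (each Dean of a regional group); then Tran (not a regional dean).
Among Okafor, Espinoza, Ivanova, Bianchi and Pereira, by years accredited (lower first): Okafor (3 years) before Espinoza (15 years) before Ivanova (19 years) before Bianchi (20 years) before Pereira (21 years).
Order: Okafor, Espinoza, Ivanova, Bianchi, Pereira, Tran.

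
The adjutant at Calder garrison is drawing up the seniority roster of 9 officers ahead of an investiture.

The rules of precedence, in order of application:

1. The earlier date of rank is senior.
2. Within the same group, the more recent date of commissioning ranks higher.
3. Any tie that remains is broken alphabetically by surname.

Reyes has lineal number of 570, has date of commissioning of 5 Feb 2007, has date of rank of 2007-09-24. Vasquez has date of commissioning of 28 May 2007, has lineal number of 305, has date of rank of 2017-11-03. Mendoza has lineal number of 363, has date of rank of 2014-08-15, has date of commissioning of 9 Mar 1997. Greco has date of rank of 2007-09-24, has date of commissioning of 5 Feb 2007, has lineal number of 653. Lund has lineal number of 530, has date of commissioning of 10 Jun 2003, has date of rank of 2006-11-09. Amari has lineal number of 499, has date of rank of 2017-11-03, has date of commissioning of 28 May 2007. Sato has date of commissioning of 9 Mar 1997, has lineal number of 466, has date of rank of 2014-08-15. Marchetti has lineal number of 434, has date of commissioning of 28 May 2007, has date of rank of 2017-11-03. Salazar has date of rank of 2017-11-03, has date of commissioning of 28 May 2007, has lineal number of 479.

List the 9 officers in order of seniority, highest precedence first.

By date of rank (earlier first): Lund (2006-11-09); then Greco and Reyes (both 2007-09-24); then Mendoza and Sato (both 2014-08-15); then Amari, Marchetti, Salazar and Vasquez (each 2017-11-03).
Greco and Reyes both have date of commissioning 5 Feb 2007, so the next rule applies.
Among Greco and Reyes, alphabetically by surname: Greco before Reyes.
Mendoza and Sato both have date of commissioning 9 Mar 1997, so the next rule applies.
Among Mendoza and Sato, alphabetically by surname: Mendoza before Sato.
Amari, Marchetti, Salazar and Vasquez all have date of commissioning 28 May 2007, so the next rule applies.
Among Amari, Marchetti, Salazar and Vasquez, alphabetically by surname: Amari before Marchetti before Salazar before Vasquez.
Full order: Lund, Greco, Reyes, Mendoza, Sato, Amari, Marchetti, Salazar, Vasquez.

Lund, Greco, Reyes, Mendoza, Sato, Amari, Marchetti, Salazar, Vasquez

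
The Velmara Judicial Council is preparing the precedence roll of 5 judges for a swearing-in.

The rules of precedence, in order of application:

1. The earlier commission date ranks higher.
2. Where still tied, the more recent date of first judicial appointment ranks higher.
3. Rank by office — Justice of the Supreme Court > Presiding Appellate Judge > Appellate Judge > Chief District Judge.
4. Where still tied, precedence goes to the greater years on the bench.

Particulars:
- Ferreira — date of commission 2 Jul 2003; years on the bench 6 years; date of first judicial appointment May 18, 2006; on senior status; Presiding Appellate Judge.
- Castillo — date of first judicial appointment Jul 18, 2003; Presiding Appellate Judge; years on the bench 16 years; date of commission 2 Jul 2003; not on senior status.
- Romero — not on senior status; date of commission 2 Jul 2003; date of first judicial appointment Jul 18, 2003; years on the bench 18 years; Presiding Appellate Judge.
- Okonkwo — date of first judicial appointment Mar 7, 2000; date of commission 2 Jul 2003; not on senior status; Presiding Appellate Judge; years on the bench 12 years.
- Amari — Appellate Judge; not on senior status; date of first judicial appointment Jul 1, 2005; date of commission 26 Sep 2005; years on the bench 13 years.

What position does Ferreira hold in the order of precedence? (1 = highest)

By date of commission (earlier first): Ferreira, Romero, Castillo and Okonkwo (each 2 Jul 2003); then Amari (26 Sep 2005).
Among Ferreira, Romero, Castillo and Okonkwo, by date of first judicial appointment (later first): Ferreira (May 18, 2006) before Romero and Castillo (Jul 18, 2003) before Okonkwo (Mar 7, 2000).
Romero and Castillo are each Presiding Appellate Judge, so the next rule applies.
Among Romero and Castillo, by years on the bench (higher first): Romero (18 years) before Castillo (16 years).
Order: Ferreira, Romero, Castillo, Okonkwo, Amari. So position 1.

1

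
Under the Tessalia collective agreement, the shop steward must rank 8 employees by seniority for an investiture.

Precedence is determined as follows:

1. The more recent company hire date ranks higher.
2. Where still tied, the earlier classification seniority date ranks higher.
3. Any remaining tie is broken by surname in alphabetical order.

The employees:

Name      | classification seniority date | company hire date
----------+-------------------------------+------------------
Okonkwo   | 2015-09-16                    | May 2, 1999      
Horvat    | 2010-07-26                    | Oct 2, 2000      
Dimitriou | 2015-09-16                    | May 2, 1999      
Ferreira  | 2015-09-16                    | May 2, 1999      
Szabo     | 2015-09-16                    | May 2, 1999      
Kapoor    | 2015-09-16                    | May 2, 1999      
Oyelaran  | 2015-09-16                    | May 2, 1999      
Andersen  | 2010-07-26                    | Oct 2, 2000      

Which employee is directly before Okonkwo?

By company hire date (later first): Andersen and Horvat (both Oct 2, 2000); then Dimitriou, Ferreira, Kapoor, Okonkwo, Oyelaran and Szabo (each May 2, 1999).
Andersen and Horvat both have classification seniority date 2010-07-26, so the next rule applies.
Among Andersen and Horvat, alphabetically by surname: Andersen before Horvat.
Dimitriou, Ferreira, Kapoor, Okonkwo, Oyelaran and Szabo all have classification seniority date 2015-09-16, so the next rule applies.
Among Dimitriou, Ferreira, Kapoor, Okonkwo, Oyelaran and Szabo, alphabetically by surname: Dimitriou before Ferreira before Kapoor before Okonkwo before Oyelaran before Szabo.
Order: Andersen, Horvat, Dimitriou, Ferreira, Kapoor, Okonkwo, Oyelaran, Szabo.

Kapoor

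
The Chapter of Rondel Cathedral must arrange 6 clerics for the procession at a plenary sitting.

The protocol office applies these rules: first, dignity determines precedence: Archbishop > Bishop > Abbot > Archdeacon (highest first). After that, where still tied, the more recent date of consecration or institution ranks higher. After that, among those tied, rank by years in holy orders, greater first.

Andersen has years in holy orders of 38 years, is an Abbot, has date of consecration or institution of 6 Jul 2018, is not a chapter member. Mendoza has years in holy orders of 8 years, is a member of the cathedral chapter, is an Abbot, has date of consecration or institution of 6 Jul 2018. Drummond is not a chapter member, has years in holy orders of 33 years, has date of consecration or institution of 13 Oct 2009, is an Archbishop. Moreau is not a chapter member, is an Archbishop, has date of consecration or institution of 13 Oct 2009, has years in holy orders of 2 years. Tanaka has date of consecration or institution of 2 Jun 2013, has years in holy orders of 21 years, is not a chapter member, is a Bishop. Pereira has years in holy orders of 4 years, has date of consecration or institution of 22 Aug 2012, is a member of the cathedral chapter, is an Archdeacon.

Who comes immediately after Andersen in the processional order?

By dignity: Drummond and Moreau (Archbishop); then Tanaka (Bishop); then Andersen and Mendoza (Abbot); then Pereira (Archdeacon).
Drummond and Moreau both have date of consecration or institution 13 Oct 2009, so the next rule applies.
Among Drummond and Moreau, by years in holy orders (higher first): Drummond (33 years) before Moreau (2 years).
Andersen and Mendoza both have date of consecration or institution 6 Jul 2018, so the next rule applies.
Among Andersen and Mendoza, by years in holy orders (higher first): Andersen (38 years) before Mendoza (8 years).
Order: Drummond, Moreau, Tanaka, Andersen, Mendoza, Pereira.

Mendoza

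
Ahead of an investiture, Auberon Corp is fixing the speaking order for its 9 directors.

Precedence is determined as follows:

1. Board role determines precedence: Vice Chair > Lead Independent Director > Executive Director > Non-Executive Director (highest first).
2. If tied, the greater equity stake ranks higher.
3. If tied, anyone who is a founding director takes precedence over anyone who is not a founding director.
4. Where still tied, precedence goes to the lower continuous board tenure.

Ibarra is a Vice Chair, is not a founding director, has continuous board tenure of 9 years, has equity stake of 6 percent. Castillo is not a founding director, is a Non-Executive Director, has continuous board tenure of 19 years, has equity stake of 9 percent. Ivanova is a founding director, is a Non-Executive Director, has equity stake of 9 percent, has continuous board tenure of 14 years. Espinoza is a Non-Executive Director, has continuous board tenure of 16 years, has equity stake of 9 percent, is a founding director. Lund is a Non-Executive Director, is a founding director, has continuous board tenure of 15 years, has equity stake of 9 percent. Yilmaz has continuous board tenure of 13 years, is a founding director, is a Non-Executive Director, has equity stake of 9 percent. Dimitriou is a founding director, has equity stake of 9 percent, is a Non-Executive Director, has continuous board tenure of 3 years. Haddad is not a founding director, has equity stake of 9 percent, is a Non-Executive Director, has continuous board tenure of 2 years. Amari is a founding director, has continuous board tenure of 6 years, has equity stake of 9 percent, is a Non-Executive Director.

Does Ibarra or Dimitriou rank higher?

By board role: Ibarra (Vice Chair); then Dimitriou, Amari, Yilmaz, Ivanova, Lund, Espinoza, Haddad and Castillo (Non-Executive Director).
Dimitriou, Amari, Yilmaz, Ivanova, Lund, Espinoza, Haddad and Castillo all have equity stake 9 percent, so the next rule applies.
Among Dimitriou, Amari, Yilmaz, Ivanova, Lund, Espinoza, Haddad and Castillo, a founding director before not a founding director: Dimitriou, Amari, Yilmaz, Ivanova, Lund and Espinoza (a founding director) before Haddad and Castillo (not a founding director).
Among Dimitriou, Amari, Yilmaz, Ivanova, Lund and Espinoza, by continuous board tenure (lower first): Dimitriou (3 years) before Amari (6 years) before Yilmaz (13 years) before Ivanova (14 years) before Lund (15 years) before Espinoza (16 years).
Among Haddad and Castillo, by continuous board tenure (lower first): Haddad (2 years) before Castillo (19 years).
So Ibarra takes precedence.

Ibarra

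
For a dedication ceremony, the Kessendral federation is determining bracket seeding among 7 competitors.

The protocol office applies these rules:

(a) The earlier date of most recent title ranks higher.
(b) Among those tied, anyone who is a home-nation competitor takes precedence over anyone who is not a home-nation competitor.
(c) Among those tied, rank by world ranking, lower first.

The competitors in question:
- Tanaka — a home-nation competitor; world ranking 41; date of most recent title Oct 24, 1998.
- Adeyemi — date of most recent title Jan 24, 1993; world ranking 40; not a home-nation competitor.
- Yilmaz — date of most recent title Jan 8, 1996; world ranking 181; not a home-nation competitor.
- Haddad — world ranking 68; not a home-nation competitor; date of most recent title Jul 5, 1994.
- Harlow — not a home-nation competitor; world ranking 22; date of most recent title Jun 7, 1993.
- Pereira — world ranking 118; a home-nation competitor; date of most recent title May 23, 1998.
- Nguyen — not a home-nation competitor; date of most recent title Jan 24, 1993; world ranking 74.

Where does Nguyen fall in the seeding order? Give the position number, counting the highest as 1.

2

By date of most recent title (earlier first): Adeyemi and Nguyen (both Jan 24, 1993); then Harlow (Jun 7, 1993); then Haddad (Jul 5, 1994); then Yilmaz (Jan 8, 1996); then Pereira (May 23, 1998); then Tanaka (Oct 24, 1998).
Adeyemi and Nguyen are each not a home-nation competitor, so the next rule applies.
Among Adeyemi and Nguyen, by world ranking (lower first): Adeyemi (40) before Nguyen (74).
Order: Adeyemi, Nguyen, Harlow, Haddad, Yilmaz, Pereira, Tanaka. So position 2.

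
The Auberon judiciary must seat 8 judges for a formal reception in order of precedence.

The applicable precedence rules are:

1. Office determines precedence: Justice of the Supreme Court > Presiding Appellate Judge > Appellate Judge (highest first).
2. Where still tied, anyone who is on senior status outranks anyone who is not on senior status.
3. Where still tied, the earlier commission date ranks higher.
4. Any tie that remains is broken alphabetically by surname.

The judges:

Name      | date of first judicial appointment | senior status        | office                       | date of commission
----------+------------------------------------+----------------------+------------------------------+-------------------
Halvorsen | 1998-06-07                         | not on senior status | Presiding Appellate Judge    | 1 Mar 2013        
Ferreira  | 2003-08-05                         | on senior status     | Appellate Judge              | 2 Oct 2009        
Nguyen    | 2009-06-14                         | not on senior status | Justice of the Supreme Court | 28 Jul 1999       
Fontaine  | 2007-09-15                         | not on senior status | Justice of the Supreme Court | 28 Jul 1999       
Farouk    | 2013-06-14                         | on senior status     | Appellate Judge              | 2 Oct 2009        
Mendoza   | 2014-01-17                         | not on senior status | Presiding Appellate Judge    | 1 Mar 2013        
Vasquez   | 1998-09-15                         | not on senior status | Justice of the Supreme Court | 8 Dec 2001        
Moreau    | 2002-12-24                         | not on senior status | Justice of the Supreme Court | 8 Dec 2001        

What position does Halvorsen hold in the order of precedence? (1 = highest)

5

By office: Fontaine, Nguyen, Moreau and Vasquez (Justice of the Supreme Court); then Halvorsen and Mendoza (Presiding Appellate Judge); then Farouk and Ferreira (Appellate Judge).
Fontaine, Nguyen, Moreau and Vasquez are each not on senior status, so the next rule applies.
Among Fontaine, Nguyen, Moreau and Vasquez, by date of commission (earlier first): Fontaine and Nguyen (28 Jul 1999) before Moreau and Vasquez (8 Dec 2001).
Among Fontaine and Nguyen, alphabetically by surname: Fontaine before Nguyen.
Among Moreau and Vasquez, alphabetically by surname: Moreau before Vasquez.
Halvorsen and Mendoza are each not on senior status, so the next rule applies.
Halvorsen and Mendoza both have date of commission 1 Mar 2013, so the next rule applies.
Among Halvorsen and Mendoza, alphabetically by surname: Halvorsen before Mendoza.
Farouk and Ferreira are each on senior status, so the next rule applies.
Farouk and Ferreira both have date of commission 2 Oct 2009, so the next rule applies.
Among Farouk and Ferreira, alphabetically by surname: Farouk before Ferreira.
Order: Fontaine, Nguyen, Moreau, Vasquez, Halvorsen, Mendoza, Farouk, Ferreira. So position 5.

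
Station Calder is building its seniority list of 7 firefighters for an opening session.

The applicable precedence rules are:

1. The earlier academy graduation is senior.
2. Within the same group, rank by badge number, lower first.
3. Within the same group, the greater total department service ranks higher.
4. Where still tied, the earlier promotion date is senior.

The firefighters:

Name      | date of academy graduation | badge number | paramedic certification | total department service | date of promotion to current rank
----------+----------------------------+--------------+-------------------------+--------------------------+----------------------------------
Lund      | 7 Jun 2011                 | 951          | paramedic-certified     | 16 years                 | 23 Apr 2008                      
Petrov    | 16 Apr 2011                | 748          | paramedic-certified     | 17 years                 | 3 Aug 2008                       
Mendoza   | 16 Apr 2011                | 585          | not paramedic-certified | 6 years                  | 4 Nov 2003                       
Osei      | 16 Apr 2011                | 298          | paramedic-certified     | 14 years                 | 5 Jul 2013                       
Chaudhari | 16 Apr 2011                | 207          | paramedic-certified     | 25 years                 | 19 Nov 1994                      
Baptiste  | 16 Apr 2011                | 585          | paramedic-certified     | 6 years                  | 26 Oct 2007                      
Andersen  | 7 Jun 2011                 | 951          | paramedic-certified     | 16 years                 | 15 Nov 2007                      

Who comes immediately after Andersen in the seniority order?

By date of academy graduation (earlier first): Chaudhari, Osei, Mendoza, Baptiste and Petrov (each 16 Apr 2011); then Andersen and Lund (both 7 Jun 2011).
Among Chaudhari, Osei, Mendoza, Baptiste and Petrov, by badge number (lower first): Chaudhari (207) before Osei (298) before Mendoza and Baptiste (585) before Petrov (748).
Mendoza and Baptiste both have total department service 6 years, so the next rule applies.
Among Mendoza and Baptiste, by date of promotion to current rank (earlier first): Mendoza (4 Nov 2003) before Baptiste (26 Oct 2007).
Andersen and Lund both have badge number 951, so the next rule applies.
Andersen and Lund both have total department service 16 years, so the next rule applies.
Among Andersen and Lund, by date of promotion to current rank (earlier first): Andersen (15 Nov 2007) before Lund (23 Apr 2008).
Order: Chaudhari, Osei, Mendoza, Baptiste, Petrov, Andersen, Lund.

Lund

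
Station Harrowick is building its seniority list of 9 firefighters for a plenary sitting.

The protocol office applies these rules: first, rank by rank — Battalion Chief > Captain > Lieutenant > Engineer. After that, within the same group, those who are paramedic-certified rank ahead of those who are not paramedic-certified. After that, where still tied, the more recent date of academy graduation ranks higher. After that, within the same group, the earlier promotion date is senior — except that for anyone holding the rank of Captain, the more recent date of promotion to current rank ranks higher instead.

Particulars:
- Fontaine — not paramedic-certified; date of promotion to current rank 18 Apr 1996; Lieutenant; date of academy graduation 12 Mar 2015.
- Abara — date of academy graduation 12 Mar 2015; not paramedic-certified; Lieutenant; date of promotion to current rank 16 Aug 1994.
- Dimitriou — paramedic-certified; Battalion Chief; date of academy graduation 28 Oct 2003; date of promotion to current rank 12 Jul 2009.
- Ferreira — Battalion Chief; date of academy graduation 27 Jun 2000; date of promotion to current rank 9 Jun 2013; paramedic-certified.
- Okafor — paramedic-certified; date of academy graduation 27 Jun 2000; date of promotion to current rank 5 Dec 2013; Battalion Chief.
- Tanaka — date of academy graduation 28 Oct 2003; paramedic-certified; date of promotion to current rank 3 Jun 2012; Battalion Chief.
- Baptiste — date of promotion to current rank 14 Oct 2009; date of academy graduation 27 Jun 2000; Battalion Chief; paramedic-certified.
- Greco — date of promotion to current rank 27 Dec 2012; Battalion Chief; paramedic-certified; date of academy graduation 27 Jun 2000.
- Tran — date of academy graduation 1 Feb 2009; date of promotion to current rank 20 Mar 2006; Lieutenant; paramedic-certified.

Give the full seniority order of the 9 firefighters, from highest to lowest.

By rank: Dimitriou, Tanaka, Baptiste, Greco, Ferreira and Okafor (Battalion Chief); then Tran, Abara and Fontaine (Lieutenant).
Dimitriou, Tanaka, Baptiste, Greco, Ferreira and Okafor are each paramedic-certified, so the next rule applies.
Among Dimitriou, Tanaka, Baptiste, Greco, Ferreira and Okafor, by date of academy graduation (later first): Dimitriou and Tanaka (28 Oct 2003) before Baptiste, Greco, Ferreira and Okafor (27 Jun 2000).
Among Dimitriou and Tanaka, by date of promotion to current rank (earlier first): Dimitriou (12 Jul 2009) before Tanaka (3 Jun 2012).
Among Baptiste, Greco, Ferreira and Okafor, by date of promotion to current rank (earlier first): Baptiste (14 Oct 2009) before Greco (27 Dec 2012) before Ferreira (9 Jun 2013) before Okafor (5 Dec 2013).
Among Tran, Abara and Fontaine, paramedic-certified before not paramedic-certified: Tran (paramedic-certified) before Abara and Fontaine (not paramedic-certified).
Abara and Fontaine both have date of academy graduation 12 Mar 2015, so the next rule applies.
Among Abara and Fontaine, by date of promotion to current rank (earlier first): Abara (16 Aug 1994) before Fontaine (18 Apr 1996).
Full order: Dimitriou, Tanaka, Baptiste, Greco, Ferreira, Okafor, Tran, Abara, Fontaine.

Dimitriou, Tanaka, Baptiste, Greco, Ferreira, Okafor, Tran, Abara, Fontaine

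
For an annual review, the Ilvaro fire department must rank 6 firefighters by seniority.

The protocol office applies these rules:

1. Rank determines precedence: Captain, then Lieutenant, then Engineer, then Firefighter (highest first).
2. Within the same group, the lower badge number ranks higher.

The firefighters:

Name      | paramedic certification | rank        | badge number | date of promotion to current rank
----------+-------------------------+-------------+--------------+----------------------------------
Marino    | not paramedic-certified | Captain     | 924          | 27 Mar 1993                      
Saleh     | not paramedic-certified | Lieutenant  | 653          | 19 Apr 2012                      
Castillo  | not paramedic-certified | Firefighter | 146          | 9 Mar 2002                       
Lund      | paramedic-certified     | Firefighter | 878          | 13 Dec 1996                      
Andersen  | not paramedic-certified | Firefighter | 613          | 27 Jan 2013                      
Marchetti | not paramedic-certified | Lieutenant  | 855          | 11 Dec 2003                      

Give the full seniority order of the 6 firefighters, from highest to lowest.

By rank: Marino (Captain); then Saleh and Marchetti (Lieutenant); then Castillo, Andersen and Lund (Firefighter).
Among Saleh and Marchetti, by badge number (lower first): Saleh (653) before Marchetti (855).
Among Castillo, Andersen and Lund, by badge number (lower first): Castillo (146) before Andersen (613) before Lund (878).
Full order: Marino, Saleh, Marchetti, Castillo, Andersen, Lund.

Marino, Saleh, Marchetti, Castillo, Andersen, Lund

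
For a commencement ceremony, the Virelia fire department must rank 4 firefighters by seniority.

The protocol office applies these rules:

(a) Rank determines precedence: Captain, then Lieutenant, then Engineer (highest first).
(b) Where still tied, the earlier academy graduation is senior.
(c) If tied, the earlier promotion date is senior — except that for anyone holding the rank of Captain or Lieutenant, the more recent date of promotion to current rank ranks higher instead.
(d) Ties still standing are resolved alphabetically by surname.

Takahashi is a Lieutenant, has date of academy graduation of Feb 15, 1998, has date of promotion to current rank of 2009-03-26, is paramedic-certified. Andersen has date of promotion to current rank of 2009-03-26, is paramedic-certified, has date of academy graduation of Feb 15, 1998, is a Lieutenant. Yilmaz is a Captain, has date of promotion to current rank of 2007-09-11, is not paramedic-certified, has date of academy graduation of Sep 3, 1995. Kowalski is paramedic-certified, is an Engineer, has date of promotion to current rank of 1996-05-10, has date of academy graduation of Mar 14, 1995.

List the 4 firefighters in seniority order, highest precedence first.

Yilmaz, Andersen, Takahashi, Kowalski

By rank: Yilmaz (Captain); then Andersen and Takahashi (Lieutenant); then Kowalski (Engineer).
Andersen and Takahashi both have date of academy graduation Feb 15, 1998, so the next rule applies.
Andersen and Takahashi both have date of promotion to current rank 2009-03-26, so the next rule applies.
Among Andersen and Takahashi, alphabetically by surname: Andersen before Takahashi.
Full order: Yilmaz, Andersen, Takahashi, Kowalski.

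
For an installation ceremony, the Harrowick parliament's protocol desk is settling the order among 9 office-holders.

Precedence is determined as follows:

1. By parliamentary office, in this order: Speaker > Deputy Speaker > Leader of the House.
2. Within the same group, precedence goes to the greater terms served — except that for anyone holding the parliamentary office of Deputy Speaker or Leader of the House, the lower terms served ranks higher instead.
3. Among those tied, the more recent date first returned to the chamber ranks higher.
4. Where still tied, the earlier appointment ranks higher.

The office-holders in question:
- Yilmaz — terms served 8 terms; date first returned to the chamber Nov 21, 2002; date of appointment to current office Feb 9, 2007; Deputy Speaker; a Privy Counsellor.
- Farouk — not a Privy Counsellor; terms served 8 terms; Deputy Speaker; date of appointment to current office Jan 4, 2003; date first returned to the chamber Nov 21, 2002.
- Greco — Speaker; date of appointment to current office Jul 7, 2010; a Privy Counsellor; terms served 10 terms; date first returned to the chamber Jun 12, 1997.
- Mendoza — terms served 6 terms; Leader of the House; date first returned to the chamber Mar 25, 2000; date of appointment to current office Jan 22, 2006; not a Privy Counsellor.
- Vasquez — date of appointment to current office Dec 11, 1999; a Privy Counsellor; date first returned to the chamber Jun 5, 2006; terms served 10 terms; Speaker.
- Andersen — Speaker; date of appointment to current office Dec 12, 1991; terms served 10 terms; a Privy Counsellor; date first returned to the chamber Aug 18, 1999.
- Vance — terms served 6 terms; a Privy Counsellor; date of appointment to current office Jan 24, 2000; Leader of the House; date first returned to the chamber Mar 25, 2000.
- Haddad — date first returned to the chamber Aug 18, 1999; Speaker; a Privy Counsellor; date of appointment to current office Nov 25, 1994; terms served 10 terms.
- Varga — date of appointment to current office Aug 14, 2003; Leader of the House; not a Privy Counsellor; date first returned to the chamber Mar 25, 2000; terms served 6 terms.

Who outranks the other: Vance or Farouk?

Farouk

By parliamentary office: Vasquez, Andersen, Haddad and Greco (Speaker); then Farouk and Yilmaz (Deputy Speaker); then Vance, Varga and Mendoza (Leader of the House).
Vasquez, Andersen, Haddad and Greco all have terms served 10 terms, so the next rule applies.
Among Vasquez, Andersen, Haddad and Greco, by date first returned to the chamber (later first): Vasquez (Jun 5, 2006) before Andersen and Haddad (Aug 18, 1999) before Greco (Jun 12, 1997).
Among Andersen and Haddad, by date of appointment to current office (earlier first): Andersen (Dec 12, 1991) before Haddad (Nov 25, 1994).
Farouk and Yilmaz both have terms served 8 terms, so the next rule applies.
Farouk and Yilmaz both have date first returned to the chamber Nov 21, 2002, so the next rule applies.
Among Farouk and Yilmaz, by date of appointment to current office (earlier first): Farouk (Jan 4, 2003) before Yilmaz (Feb 9, 2007).
Vance, Varga and Mendoza all have terms served 6 terms, so the next rule applies.
Vance, Varga and Mendoza all have date first returned to the chamber Mar 25, 2000, so the next rule applies.
Among Vance, Varga and Mendoza, by date of appointment to current office (earlier first): Vance (Jan 24, 2000) before Varga (Aug 14, 2003) before Mendoza (Jan 22, 2006).
So Farouk takes precedence.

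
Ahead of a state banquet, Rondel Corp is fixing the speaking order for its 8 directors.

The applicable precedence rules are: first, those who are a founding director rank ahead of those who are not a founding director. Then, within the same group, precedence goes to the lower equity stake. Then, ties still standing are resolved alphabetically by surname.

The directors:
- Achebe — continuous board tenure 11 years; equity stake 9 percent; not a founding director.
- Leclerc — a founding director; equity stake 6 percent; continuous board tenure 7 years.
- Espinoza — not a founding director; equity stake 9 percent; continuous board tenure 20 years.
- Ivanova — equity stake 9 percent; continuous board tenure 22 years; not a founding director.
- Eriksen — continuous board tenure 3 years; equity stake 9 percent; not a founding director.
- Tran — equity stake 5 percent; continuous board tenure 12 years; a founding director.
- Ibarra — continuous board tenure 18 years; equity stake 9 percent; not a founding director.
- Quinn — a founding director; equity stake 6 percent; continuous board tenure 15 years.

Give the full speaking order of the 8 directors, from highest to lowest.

Tran, Leclerc, Quinn, Achebe, Eriksen, Espinoza, Ibarra, Ivanova

By the first rule: Tran, Leclerc and Quinn (each a founding director); then Achebe, Eriksen, Espinoza, Ibarra and Ivanova (each not a founding director).
Among Tran, Leclerc and Quinn, by equity stake (lower first): Tran (5 percent) before Leclerc and Quinn (6 percent).
Among Leclerc and Quinn, alphabetically by surname: Leclerc before Quinn.
Achebe, Eriksen, Espinoza, Ibarra and Ivanova all have equity stake 9 percent, so the next rule applies.
Among Achebe, Eriksen, Espinoza, Ibarra and Ivanova, alphabetically by surname: Achebe before Eriksen before Espinoza before Ibarra before Ivanova.
Full order: Tran, Leclerc, Quinn, Achebe, Eriksen, Espinoza, Ibarra, Ivanova.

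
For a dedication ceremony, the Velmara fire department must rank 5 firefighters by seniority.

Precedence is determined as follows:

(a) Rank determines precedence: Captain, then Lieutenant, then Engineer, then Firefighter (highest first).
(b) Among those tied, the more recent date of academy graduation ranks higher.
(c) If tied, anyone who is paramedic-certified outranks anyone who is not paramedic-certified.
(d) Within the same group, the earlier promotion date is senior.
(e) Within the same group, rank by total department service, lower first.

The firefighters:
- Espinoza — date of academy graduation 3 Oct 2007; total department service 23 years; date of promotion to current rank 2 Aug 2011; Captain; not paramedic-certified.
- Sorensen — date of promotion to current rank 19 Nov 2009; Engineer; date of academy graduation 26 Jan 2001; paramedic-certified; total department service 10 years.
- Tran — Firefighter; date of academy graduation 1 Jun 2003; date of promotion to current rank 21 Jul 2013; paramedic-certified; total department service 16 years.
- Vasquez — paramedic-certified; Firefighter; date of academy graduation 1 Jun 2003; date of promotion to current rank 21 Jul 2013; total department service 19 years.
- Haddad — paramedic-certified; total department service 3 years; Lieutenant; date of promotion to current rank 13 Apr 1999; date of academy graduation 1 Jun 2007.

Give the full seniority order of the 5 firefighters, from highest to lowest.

Espinoza, Haddad, Sorensen, Tran, Vasquez

By rank: Espinoza (Captain); then Haddad (Lieutenant); then Sorensen (Engineer); then Tran and Vasquez (Firefighter).
Tran and Vasquez both have date of academy graduation 1 Jun 2003, so the next rule applies.
Tran and Vasquez are each paramedic-certified, so the next rule applies.
Tran and Vasquez both have date of promotion to current rank 21 Jul 2013, so the next rule applies.
Among Tran and Vasquez, by total department service (lower first): Tran (16 years) before Vasquez (19 years).
Full order: Espinoza, Haddad, Sorensen, Tran, Vasquez.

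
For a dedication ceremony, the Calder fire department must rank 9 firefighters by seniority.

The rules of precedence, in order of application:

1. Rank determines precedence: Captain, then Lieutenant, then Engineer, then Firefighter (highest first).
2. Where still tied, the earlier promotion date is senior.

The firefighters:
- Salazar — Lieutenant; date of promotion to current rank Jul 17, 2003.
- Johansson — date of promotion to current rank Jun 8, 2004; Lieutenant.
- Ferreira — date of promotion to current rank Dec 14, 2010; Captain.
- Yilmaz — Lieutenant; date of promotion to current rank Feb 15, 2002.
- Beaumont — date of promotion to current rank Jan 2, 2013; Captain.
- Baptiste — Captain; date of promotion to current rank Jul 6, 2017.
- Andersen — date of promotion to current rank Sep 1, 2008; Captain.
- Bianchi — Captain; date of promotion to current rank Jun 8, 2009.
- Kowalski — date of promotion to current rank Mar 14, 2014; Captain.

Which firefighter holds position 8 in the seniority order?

Salazar

By rank: Andersen, Bianchi, Ferreira, Beaumont, Kowalski and Baptiste (Captain); then Yilmaz, Salazar and Johansson (Lieutenant).
Among Andersen, Bianchi, Ferreira, Beaumont, Kowalski and Baptiste, by date of promotion to current rank (earlier first): Andersen (Sep 1, 2008) before Bianchi (Jun 8, 2009) before Ferreira (Dec 14, 2010) before Beaumont (Jan 2, 2013) before Kowalski (Mar 14, 2014) before Baptiste (Jul 6, 2017).
Among Yilmaz, Salazar and Johansson, by date of promotion to current rank (earlier first): Yilmaz (Feb 15, 2002) before Salazar (Jul 17, 2003) before Johansson (Jun 8, 2004).
Order: Andersen, Bianchi, Ferreira, Beaumont, Kowalski, Baptiste, Yilmaz, Salazar, Johansson.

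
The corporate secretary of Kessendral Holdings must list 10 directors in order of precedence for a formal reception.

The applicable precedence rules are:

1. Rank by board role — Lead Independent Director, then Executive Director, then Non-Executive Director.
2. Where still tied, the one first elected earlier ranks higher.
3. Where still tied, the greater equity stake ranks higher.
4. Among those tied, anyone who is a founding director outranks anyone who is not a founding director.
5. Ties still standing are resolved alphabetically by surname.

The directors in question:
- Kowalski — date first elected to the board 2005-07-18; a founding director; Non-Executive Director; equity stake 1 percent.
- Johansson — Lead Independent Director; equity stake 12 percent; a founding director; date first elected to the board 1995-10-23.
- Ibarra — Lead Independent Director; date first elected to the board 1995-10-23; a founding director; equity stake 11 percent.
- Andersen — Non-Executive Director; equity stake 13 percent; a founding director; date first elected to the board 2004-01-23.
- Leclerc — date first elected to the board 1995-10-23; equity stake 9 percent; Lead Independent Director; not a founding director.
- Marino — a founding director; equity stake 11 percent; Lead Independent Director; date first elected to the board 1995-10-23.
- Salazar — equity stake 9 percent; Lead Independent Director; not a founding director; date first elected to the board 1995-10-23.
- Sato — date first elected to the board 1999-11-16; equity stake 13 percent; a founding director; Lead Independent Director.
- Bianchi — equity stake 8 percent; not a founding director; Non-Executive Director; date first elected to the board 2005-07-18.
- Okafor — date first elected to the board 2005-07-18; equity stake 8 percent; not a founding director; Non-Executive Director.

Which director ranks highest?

By board role: Johansson, Ibarra, Marino, Leclerc, Salazar and Sato (Lead Independent Director); then Andersen, Bianchi, Okafor and Kowalski (Non-Executive Director).
Among Johansson, Ibarra, Marino, Leclerc, Salazar and Sato, by date first elected to the board (earlier first): Johansson, Ibarra, Marino, Leclerc and Salazar (1995-10-23) before Sato (1999-11-16).
Among Johansson, Ibarra, Marino, Leclerc and Salazar, by equity stake (higher first): Johansson (12 percent) before Ibarra and Marino (11 percent) before Leclerc and Salazar (9 percent).
Ibarra and Marino are each a founding director, so the next rule applies.
Among Ibarra and Marino, alphabetically by surname: Ibarra before Marino.
Leclerc and Salazar are each not a founding director, so the next rule applies.
Among Leclerc and Salazar, alphabetically by surname: Leclerc before Salazar.
Among Andersen, Bianchi, Okafor and Kowalski, by date first elected to the board (earlier first): Andersen (2004-01-23) before Bianchi, Okafor and Kowalski (2005-07-18).
Among Bianchi, Okafor and Kowalski, by equity stake (higher first): Bianchi and Okafor (8 percent) before Kowalski (1 percent).
Bianchi and Okafor are each not a founding director, so the next rule applies.
Among Bianchi and Okafor, alphabetically by surname: Bianchi before Okafor.
Order: Johansson, Ibarra, Marino, Leclerc, Salazar, Sato, Andersen, Bianchi, Okafor, Kowalski.

Johansson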